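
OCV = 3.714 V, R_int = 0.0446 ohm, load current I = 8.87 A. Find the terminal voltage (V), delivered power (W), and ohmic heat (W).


Step 1: V_terminal = OCV - I*R = 3.714 - 8.87 * 0.0446 = 3.3184 V
Step 2: P_out = V_terminal * I = 3.3184 * 8.87 = 29.43 W
Step 3: Q = I^2 * R = 8.87^2 * 0.0446 = 3.509 W

V=3.3184 V, P=29.43 W, Q=3.509 W


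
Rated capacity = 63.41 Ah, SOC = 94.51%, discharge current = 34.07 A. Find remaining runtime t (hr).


Step 1: remaining = SOC/100 * C_total = 94.51/100 * 63.41 = 59.929 Ah
Step 2: t = remaining / I = 59.929 / 34.07 = 1.759 hr

1.759 hr


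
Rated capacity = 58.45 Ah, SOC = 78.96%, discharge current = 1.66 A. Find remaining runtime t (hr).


Step 1: remaining = SOC/100 * C_total = 78.96/100 * 58.45 = 46.152 Ah
Step 2: t = remaining / I = 46.152 / 1.66 = 27.80 hr

27.80 hr


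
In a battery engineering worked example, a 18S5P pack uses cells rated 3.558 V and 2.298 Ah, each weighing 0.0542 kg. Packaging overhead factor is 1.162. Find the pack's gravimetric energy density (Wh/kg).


Step 1: V_pack = 18 * 3.558 = 64.044 V
Step 2: C_pack = 5 * 2.298 = 11.49 Ah
Step 3: E_pack = V_pack * C_pack = 64.044 * 11.49 = 735.87 Wh
Step 4: m_pack = 18 * 5 * 0.0542 * 1.162 = 5.6682 kg
Step 5: ED = E_pack / m_pack = 735.87 / 5.6682 = 129.8 Wh/kg

129.8 Wh/kg


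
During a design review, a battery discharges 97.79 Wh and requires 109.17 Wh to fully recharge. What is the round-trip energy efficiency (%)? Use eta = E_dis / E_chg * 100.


Round-trip efficiency = 97.79/109.17 * 100% = 89.58%

89.58%


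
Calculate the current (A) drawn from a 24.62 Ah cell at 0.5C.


At 0.5C: I = 0.5 * 24.62 Ah = 12.31 A

12.31 A


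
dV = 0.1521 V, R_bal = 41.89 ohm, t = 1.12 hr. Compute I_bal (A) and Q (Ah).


I_bal = dV / R = 0.1521 / 41.89 = 0.0036309 A
Q = I_bal * t = 0.0036309 * 1.12 = 0.004067 Ah

I=0.0036309 A, Q=0.004067 Ah


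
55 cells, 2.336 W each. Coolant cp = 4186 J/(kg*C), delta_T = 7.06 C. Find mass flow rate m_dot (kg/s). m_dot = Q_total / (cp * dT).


Q_total = 55 * 2.336 = 128.48 W
m_dot = Q_total / (cp * dT) = 128.48 / (4186 * 7.06) = 0.004347 kg/s

0.004347 kg/s


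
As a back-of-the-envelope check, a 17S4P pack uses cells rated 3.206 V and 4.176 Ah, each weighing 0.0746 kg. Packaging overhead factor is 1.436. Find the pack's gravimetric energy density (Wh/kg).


Step 1: V_pack = 17 * 3.206 = 54.502 V
Step 2: C_pack = 4 * 4.176 = 16.704 Ah
Step 3: E_pack = V_pack * C_pack = 54.502 * 16.704 = 910.4 Wh
Step 4: m_pack = 17 * 4 * 0.0746 * 1.436 = 7.2845 kg
Step 5: ED = E_pack / m_pack = 910.4 / 7.2845 = 125.0 Wh/kg

125.0 Wh/kg


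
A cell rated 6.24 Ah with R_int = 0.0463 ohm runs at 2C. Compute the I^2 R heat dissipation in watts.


Step 1: I = C_rate * capacity = 2 * 6.24 = 12.48 A
Step 2: Q = I^2 * R = 12.48^2 * 0.0463 = 155.75 * 0.0463 = 7.211 W

7.211 W


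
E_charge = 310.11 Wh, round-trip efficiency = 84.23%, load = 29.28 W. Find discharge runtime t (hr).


Step 1: E_discharge = eta/100 * E_charge = 84.23/100 * 310.11 = 261.21 Wh
Step 2: t = E_discharge / P = 261.21 / 29.28 = 8.921 hr

8.921 hr


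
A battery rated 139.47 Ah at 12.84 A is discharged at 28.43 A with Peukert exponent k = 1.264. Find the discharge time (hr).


t_rated = C / I_rated = 139.47 / 12.84 = 10.862 hr
(I_rated/I)^k = (0.45164)^1.264 = 0.36615
t = t_rated * (I_rated/I)^k = 10.862 * 0.36615 = 3.977 hr

3.977 hr


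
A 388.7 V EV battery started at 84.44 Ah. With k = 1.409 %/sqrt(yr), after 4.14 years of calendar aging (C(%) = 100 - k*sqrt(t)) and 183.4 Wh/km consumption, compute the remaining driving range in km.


Step 1: capacity retention = 100 - 1.409 * sqrt(4.14) = 100 - 1.409 * 2.0347 = 97.133%
Step 2: C_now = 84.44 * 97.133/100 = 82.019 Ah
Step 3: E_pack = V * C_now = 388.7 * 82.019 = 31881 Wh
Step 4: range = E_pack / consumption = 31881 / 183.4 = 173.8 km

173.8 km


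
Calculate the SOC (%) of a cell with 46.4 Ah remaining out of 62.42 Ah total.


SOC = (remaining / total) * 100 = (46.4 / 62.42) * 100 = 74.34%

74.34%


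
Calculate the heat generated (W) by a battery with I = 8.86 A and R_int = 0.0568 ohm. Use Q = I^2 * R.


Q = I^2 * R = 8.86^2 * 0.0568 = 4.459 W

4.459 W


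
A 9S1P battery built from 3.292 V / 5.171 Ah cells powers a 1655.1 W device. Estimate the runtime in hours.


Step 1: E_pack = Ns * V_cell * Np * C_cell = 9 * 3.292 * 1 * 5.171 = 153.21 Wh
Step 2: t = E_pack / P = 153.21 / 1655.1 = 0.09257 hr

0.09257 hr


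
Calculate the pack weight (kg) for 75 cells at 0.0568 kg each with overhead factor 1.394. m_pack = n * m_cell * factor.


m_pack = n * m_cell * overhead = 75 * 0.0568 * 1.394 = 5.938 kg

5.938 kg


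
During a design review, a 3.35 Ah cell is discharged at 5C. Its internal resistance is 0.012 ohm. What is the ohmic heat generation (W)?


Step 1: I = C_rate * capacity = 5 * 3.35 = 16.75 A
Step 2: Q = I^2 * R = 16.75^2 * 0.012 = 280.56 * 0.012 = 3.367 W

3.367 W


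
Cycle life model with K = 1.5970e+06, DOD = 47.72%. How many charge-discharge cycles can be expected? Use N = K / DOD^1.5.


Step 1: DOD^1.5 = 47.72^1.5 = 329.65
Step 2: N = 1.5970e+06 / 329.65 = 4845 cycles

4845 cycles


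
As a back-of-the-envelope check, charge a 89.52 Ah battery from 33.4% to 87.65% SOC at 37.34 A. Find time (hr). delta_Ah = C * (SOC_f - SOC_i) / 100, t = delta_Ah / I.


delta_Ah = 89.52 * (87.65 - 33.4) / 100 = 48.565 Ah
t = delta_Ah / I = 48.565 / 37.34 = 1.301 hr

1.301 hr


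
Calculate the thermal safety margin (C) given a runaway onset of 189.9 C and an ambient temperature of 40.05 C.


margin = T_onset - T_ambient = 189.9 - 40.05 = 149.85 C

149.85 C


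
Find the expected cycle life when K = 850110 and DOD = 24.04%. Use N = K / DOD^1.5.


DOD^1.5 = 117.87
N = K / DOD^1.5 = 850110 / 117.87 = 7212

7212 cycles


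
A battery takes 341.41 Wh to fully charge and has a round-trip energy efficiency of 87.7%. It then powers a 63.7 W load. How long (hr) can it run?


Step 1: E_discharge = eta/100 * E_charge = 87.7/100 * 341.41 = 299.42 Wh
Step 2: t = E_discharge / P = 299.42 / 63.7 = 4.700 hr

4.700 hr


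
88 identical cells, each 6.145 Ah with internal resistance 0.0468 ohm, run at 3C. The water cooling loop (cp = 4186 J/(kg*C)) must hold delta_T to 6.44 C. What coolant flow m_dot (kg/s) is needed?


Step 1: I = 3 * 6.145 = 18.435 A
Step 2: Q_cell = I^2 * R = 18.435^2 * 0.0468 = 15.905 W
Step 3: Q_total = 88 * 15.905 = 1399.6 W
Step 4: m_dot = Q_total / (cp * dT) = 1399.6 / (4186 * 6.44) = 0.05192 kg/s

0.05192 kg/s


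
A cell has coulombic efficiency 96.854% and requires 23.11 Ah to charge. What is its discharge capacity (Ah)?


Q_dis = eta/100 * Q_chg = 96.854/100 * 23.11 = 22.38 Ah

22.38 Ah


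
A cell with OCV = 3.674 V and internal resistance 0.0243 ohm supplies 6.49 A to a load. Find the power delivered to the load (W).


Step 1: V_terminal = OCV - I*R = 3.674 - 6.49 * 0.0243 = 3.5163 V
Step 2: P_out = V_terminal * I = 3.5163 * 6.49 = 22.82 W

22.82 W


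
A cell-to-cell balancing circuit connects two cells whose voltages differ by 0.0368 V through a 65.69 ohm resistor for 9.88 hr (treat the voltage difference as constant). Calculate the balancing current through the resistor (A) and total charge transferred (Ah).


First, Ohm's law: I_bal = 0.0368 V / 65.69 ohm = 5.6021e-04 A
Then Q = I * t = 5.6021e-04 A * 9.88 hr = 0.005535 Ah

I=5.6021e-04 A, Q=0.005535 Ah


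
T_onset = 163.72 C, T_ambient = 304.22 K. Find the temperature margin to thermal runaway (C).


Convert: T_ambient = 304.22 K = 31.07 C
margin = 163.72 - 31.07 = 132.65 C

132.65 C


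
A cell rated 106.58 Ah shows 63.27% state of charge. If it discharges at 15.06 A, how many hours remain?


Step 1: remaining = SOC/100 * C_total = 63.27/100 * 106.58 = 67.433 Ah
Step 2: t = remaining / I = 67.433 / 15.06 = 4.478 hr

4.478 hr


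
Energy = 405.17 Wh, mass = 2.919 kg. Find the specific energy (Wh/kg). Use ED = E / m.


ED = E / m = 405.17 / 2.919 = 138.8 Wh/kg

138.8 Wh/kg


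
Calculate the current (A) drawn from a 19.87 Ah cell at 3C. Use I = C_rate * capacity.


At 3C: I = 3 * 19.87 Ah = 59.61 A

59.61 A


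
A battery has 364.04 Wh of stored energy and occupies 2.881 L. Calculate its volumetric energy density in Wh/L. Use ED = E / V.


Volumetric ED = 364.04 Wh / 2.881 L = 126.4 Wh/L

126.4 Wh/L


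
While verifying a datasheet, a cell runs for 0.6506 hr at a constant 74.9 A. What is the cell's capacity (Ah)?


C = I * t = 74.9 * 0.6506 = 48.73 Ah

48.73 Ah


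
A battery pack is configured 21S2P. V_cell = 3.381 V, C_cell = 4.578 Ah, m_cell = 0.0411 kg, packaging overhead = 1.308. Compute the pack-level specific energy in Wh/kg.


Step 1: V_pack = 21 * 3.381 = 71.001 V
Step 2: C_pack = 2 * 4.578 = 9.156 Ah
Step 3: E_pack = V_pack * C_pack = 71.001 * 9.156 = 650.09 Wh
Step 4: m_pack = 21 * 2 * 0.0411 * 1.308 = 2.2579 kg
Step 5: ED = E_pack / m_pack = 650.09 / 2.2579 = 287.9 Wh/kg

287.9 Wh/kg


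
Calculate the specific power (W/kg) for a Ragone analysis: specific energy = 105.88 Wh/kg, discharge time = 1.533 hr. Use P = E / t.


P_specific = E / t = 105.88 / 1.533 = 69.07 W/kg

69.07 W/kg


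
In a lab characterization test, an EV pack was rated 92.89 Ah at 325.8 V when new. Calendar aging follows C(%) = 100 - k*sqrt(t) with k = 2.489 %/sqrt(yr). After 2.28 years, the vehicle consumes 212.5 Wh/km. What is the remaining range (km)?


Step 1: capacity retention = 100 - 2.489 * sqrt(2.28) = 100 - 2.489 * 1.51 = 96.242%
Step 2: C_now = 92.89 * 96.242/100 = 89.399 Ah
Step 3: E_pack = V * C_now = 325.8 * 89.399 = 29126 Wh
Step 4: range = E_pack / consumption = 29126 / 212.5 = 137.1 km

137.1 km


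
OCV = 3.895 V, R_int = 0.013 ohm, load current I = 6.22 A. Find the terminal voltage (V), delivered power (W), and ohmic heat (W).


Step 1: V_terminal = OCV - I*R = 3.895 - 6.22 * 0.013 = 3.8141 V
Step 2: P_out = V_terminal * I = 3.8141 * 6.22 = 23.72 W
Step 3: Q = I^2 * R = 6.22^2 * 0.013 = 0.5029 W

V=3.8141 V, P=23.72 W, Q=0.5029 W


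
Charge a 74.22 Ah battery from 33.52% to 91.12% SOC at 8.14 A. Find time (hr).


Step 1: dSOC = 91.12% - 33.52% = 57.6%
Step 2: delta_Ah = 74.22 * 57.6 / 100 = 42.751 Ah
Step 3: t = 42.751 / 8.14 = 5.252 hr

5.252 hr


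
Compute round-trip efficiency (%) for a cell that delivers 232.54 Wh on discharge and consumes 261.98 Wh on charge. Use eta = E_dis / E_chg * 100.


Round-trip efficiency = 232.54/261.98 * 100% = 88.76%

88.76%


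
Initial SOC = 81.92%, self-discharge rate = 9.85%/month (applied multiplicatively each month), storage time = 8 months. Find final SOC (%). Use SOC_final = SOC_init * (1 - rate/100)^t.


decay = (1 - 9.85/100)^8 = 0.43624
SOC_final = 81.92 * 0.43624 = 35.74%

35.74%


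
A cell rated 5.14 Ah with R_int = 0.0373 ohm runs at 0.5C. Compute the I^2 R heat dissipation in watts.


Step 1: I = C_rate * capacity = 0.5 * 5.14 = 2.57 A
Step 2: Q = I^2 * R = 2.57^2 * 0.0373 = 6.6049 * 0.0373 = 0.2464 W

0.2464 W


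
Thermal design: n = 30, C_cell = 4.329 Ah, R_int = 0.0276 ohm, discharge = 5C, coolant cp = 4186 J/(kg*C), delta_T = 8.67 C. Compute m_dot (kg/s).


Step 1: I = 5 * 4.329 = 21.645 A
Step 2: Q_cell = I^2 * R = 21.645^2 * 0.0276 = 12.931 W
Step 3: Q_total = 30 * 12.931 = 387.93 W
Step 4: m_dot = Q_total / (cp * dT) = 387.93 / (4186 * 8.67) = 0.01069 kg/s

0.01069 kg/s


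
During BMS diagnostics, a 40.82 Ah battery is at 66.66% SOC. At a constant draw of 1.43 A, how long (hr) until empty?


Step 1: remaining = SOC/100 * C_total = 66.66/100 * 40.82 = 27.211 Ah
Step 2: t = remaining / I = 27.211 / 1.43 = 19.03 hr

19.03 hr


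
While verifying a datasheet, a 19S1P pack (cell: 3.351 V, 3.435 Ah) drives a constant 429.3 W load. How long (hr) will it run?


Step 1: E_pack = Ns * V_cell * Np * C_cell = 19 * 3.351 * 1 * 3.435 = 218.7 Wh
Step 2: t = E_pack / P = 218.7 / 429.3 = 0.5094 hr

0.5094 hr


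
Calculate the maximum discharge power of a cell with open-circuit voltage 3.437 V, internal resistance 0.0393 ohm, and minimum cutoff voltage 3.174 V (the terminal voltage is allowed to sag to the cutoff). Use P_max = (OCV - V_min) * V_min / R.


P_max = (OCV - V_min) * V_min / R = (3.437 - 3.174) * 3.174 / 0.0393 = 0.263 * 3.174 / 0.0393 = 21.24 W

21.24 W


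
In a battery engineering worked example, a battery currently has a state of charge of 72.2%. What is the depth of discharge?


DOD = 100 - SOC = 100 - 72.2 = 27.8%

27.8%


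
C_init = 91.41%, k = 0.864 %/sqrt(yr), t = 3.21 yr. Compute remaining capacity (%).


Step 1: sqrt(3.21 yr) = 1.7916
Step 2: drop = 0.864 * 1.7916 = 1.5479
Step 3: C_final = 91.41 - 1.5479 = 89.86%

89.86%


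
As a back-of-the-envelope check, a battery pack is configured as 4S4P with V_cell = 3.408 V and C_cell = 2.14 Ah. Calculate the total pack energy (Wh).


E = Ns * Vcell * Np * Ccell = 4 * 3.408 * 4 * 2.14 = 116.7 Wh

116.7 Wh


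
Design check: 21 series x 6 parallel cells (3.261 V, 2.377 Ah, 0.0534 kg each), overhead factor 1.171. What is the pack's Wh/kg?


Step 1: V_pack = 21 * 3.261 = 68.481 V
Step 2: C_pack = 6 * 2.377 = 14.262 Ah
Step 3: E_pack = V_pack * C_pack = 68.481 * 14.262 = 976.68 Wh
Step 4: m_pack = 21 * 6 * 0.0534 * 1.171 = 7.879 kg
Step 5: ED = E_pack / m_pack = 976.68 / 7.879 = 124.0 Wh/kg

124.0 Wh/kg


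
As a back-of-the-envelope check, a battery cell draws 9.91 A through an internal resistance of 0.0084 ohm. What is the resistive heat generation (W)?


I^2 = 98.208
Q = 98.208 * 0.0084 = 0.8249 W

0.8249 W


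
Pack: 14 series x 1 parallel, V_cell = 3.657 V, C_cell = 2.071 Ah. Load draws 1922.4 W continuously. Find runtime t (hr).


Step 1: E_pack = Ns * V_cell * Np * C_cell = 14 * 3.657 * 1 * 2.071 = 106.03 Wh
Step 2: t = E_pack / P = 106.03 / 1922.4 = 0.05516 hr

0.05516 hr


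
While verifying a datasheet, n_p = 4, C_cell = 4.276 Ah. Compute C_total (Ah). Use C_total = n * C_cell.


Parallel capacities add: 4 * 4.276 Ah = 17.104 Ah

17.104 Ah


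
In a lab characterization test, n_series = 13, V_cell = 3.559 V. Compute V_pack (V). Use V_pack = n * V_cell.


With 13 cells in series at 3.559 V each, V_pack = 46.267 V

46.267 V


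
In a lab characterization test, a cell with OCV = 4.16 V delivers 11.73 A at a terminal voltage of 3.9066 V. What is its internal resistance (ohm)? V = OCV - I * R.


R = (OCV - V) / I = (4.16 - 3.9066) / 11.73 = 0.02160 ohm

0.02160 ohm


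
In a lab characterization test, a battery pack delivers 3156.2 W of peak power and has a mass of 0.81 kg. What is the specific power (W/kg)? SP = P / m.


SP = P / m = 3156.2 / 0.81 = 3897 W/kg

3897 W/kg


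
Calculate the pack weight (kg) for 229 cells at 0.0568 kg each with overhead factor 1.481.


m_pack = n * m_cell * overhead = 229 * 0.0568 * 1.481 = 19.26 kg

19.26 kg


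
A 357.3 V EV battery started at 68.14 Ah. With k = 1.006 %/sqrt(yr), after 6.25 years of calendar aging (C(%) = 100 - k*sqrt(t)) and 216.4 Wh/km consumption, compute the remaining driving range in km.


Step 1: capacity retention = 100 - 1.006 * sqrt(6.25) = 100 - 1.006 * 2.5 = 97.485%
Step 2: C_now = 68.14 * 97.485/100 = 66.426 Ah
Step 3: E_pack = V * C_now = 357.3 * 66.426 = 23734 Wh
Step 4: range = E_pack / consumption = 23734 / 216.4 = 109.7 km

109.7 km


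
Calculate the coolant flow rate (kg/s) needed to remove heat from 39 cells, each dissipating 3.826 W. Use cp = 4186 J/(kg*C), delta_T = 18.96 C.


Q_total = 39 * 3.826 = 149.21 W
m_dot = Q_total / (cp * dT) = 149.21 / (4186 * 18.96) = 0.001880 kg/s

0.001880 kg/s


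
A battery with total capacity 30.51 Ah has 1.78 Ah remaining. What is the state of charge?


SOC% = 1.78 / 30.51 * 100 = 5.834%

5.834%


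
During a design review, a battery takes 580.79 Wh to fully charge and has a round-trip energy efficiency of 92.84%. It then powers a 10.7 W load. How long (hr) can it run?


Step 1: E_discharge = eta/100 * E_charge = 92.84/100 * 580.79 = 539.21 Wh
Step 2: t = E_discharge / P = 539.21 / 10.7 = 50.39 hr

50.39 hr


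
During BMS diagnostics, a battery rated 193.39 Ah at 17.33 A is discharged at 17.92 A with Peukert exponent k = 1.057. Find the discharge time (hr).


t_rated = C / I_rated = 193.39 / 17.33 = 11.159 hr
(I_rated/I)^k = (0.96708)^1.057 = 0.96524
t = t_rated * (I_rated/I)^k = 11.159 * 0.96524 = 10.77 hr

10.77 hr


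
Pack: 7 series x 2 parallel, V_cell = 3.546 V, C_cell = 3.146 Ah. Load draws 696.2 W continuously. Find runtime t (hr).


Step 1: E_pack = Ns * V_cell * Np * C_cell = 7 * 3.546 * 2 * 3.146 = 156.18 Wh
Step 2: t = E_pack / P = 156.18 / 696.2 = 0.2243 hr

0.2243 hr


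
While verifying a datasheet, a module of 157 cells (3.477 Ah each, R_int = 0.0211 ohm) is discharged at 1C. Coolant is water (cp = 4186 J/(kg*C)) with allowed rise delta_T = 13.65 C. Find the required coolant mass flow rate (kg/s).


Step 1: I = 1 * 3.477 = 3.477 A
Step 2: Q_cell = I^2 * R = 3.477^2 * 0.0211 = 0.25509 W
Step 3: Q_total = 157 * 0.25509 = 40.049 W
Step 4: m_dot = Q_total / (cp * dT) = 40.049 / (4186 * 13.65) = 7.009e-04 kg/s

7.009e-04 kg/s


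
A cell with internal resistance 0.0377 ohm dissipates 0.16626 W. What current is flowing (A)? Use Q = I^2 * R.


I = sqrt(Q / R) = sqrt(0.16626 / 0.0377) = sqrt(4.4101) = 2.100 A

2.100 A


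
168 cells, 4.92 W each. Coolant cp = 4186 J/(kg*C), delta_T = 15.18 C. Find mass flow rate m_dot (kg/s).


Step 1: Total heat Q = 168 * 4.92 W = 826.56 W
Step 2: denom = cp * dT = 4186 * 15.18 = 63543
Step 3: m_dot = 826.56 / 63543 = 0.01301 kg/s

0.01301 kg/s


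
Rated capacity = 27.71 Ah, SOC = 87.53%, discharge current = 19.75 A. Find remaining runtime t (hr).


Step 1: remaining = SOC/100 * C_total = 87.53/100 * 27.71 = 24.255 Ah
Step 2: t = remaining / I = 24.255 / 19.75 = 1.228 hr

1.228 hr


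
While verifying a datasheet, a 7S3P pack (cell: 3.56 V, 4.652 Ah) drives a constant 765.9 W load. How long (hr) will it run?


Step 1: E_pack = Ns * V_cell * Np * C_cell = 7 * 3.56 * 3 * 4.652 = 347.78 Wh
Step 2: t = E_pack / P = 347.78 / 765.9 = 0.4541 hr

0.4541 hr


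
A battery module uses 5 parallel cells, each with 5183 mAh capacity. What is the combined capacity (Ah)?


Convert: C_cell = 5183 mAh = 5.183 Ah
C_total = 5 * 5.183 = 25.915 Ah

25.915 Ah


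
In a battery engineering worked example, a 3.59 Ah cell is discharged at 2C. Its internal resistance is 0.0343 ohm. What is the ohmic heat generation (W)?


Step 1: I = C_rate * capacity = 2 * 3.59 = 7.18 A
Step 2: Q = I^2 * R = 7.18^2 * 0.0343 = 51.552 * 0.0343 = 1.768 W

1.768 W


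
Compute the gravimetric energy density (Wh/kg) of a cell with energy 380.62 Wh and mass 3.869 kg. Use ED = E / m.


Specific energy = 380.62 Wh / 3.869 kg = 98.38 Wh/kg

98.38 Wh/kg


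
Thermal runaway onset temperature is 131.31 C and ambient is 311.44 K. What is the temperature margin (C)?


Convert: T_ambient = 311.44 K = 38.29 C
margin = 131.31 - 38.29 = 93.02 C

93.02 C


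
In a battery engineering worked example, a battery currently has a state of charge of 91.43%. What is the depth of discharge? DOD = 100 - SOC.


DOD = 100 - SOC = 100 - 91.43 = 8.57%

8.57%


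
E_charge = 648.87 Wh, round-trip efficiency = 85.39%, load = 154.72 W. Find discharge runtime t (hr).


Step 1: E_discharge = eta/100 * E_charge = 85.39/100 * 648.87 = 554.07 Wh
Step 2: t = E_discharge / P = 554.07 / 154.72 = 3.581 hr

3.581 hr


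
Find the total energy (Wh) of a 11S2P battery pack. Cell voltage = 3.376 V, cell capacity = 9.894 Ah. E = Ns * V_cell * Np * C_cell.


V_pack = 11 * 3.376 = 37.136 V
C_pack = 2 * 9.894 = 19.788 Ah
E = V_pack * C_pack = 37.136 * 19.788 = 734.8 Wh

734.8 Wh


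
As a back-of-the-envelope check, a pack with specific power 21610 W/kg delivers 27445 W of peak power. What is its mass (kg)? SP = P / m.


m = P / SP = 27445 / 21610 = 1.270 kg

1.270 kg


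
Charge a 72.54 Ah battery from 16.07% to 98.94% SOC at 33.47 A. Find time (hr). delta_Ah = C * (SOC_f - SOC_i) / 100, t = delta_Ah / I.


delta_Ah = 72.54 * (98.94 - 16.07) / 100 = 60.114 Ah
t = delta_Ah / I = 60.114 / 33.47 = 1.796 hr

1.796 hr


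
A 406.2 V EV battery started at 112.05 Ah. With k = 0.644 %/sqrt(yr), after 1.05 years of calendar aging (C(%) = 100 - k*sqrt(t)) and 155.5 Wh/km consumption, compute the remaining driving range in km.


Step 1: capacity retention = 100 - 0.644 * sqrt(1.05) = 100 - 0.644 * 1.0247 = 99.34%
Step 2: C_now = 112.05 * 99.34/100 = 111.31 Ah
Step 3: E_pack = V * C_now = 406.2 * 111.31 = 45214 Wh
Step 4: range = E_pack / consumption = 45214 / 155.5 = 290.8 km

290.8 km


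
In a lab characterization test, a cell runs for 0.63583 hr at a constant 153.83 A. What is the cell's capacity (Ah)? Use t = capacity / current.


C = I * t = 153.83 * 0.63583 = 97.81 Ah

97.81 Ah


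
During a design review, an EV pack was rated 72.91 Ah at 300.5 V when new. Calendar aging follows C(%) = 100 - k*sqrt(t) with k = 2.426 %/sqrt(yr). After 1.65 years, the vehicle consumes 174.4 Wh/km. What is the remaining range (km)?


Step 1: capacity retention = 100 - 2.426 * sqrt(1.65) = 100 - 2.426 * 1.2845 = 96.884%
Step 2: C_now = 72.91 * 96.884/100 = 70.638 Ah
Step 3: E_pack = V * C_now = 300.5 * 70.638 = 21227 Wh
Step 4: range = E_pack / consumption = 21227 / 174.4 = 121.7 km

121.7 km


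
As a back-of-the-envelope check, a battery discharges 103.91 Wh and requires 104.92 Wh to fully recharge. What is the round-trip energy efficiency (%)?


eta_e = E_dis / E_chg * 100 = 103.91 / 104.92 * 100 = 99.04%

99.04%


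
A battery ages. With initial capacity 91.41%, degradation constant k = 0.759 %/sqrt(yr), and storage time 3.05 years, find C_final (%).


sqrt(t) = sqrt(3.05) = 1.7464
C_final = 91.41 - 0.759 * 1.7464 = 90.08%

90.08%


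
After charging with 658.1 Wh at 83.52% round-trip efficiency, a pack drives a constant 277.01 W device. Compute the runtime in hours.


Step 1: E_discharge = eta/100 * E_charge = 83.52/100 * 658.1 = 549.65 Wh
Step 2: t = E_discharge / P = 549.65 / 277.01 = 1.984 hr

1.984 hr


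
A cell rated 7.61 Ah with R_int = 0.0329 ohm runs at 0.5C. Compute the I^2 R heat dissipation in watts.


Step 1: I = C_rate * capacity = 0.5 * 7.61 = 3.805 A
Step 2: Q = I^2 * R = 3.805^2 * 0.0329 = 14.478 * 0.0329 = 0.4763 W

0.4763 W


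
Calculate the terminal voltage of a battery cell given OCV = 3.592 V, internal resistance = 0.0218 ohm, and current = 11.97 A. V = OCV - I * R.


V = OCV - I*R = 3.592 - 11.97 * 0.0218 = 3.331 V

3.331 V


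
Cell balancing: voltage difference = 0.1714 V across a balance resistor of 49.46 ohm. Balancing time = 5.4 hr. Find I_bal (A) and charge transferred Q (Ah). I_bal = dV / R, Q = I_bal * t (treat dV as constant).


First, Ohm's law: I_bal = 0.1714 V / 49.46 ohm = 0.0034654 A
Then Q = I * t = 0.0034654 A * 5.4 hr = 0.01871 Ah

I=0.0034654 A, Q=0.01871 Ah


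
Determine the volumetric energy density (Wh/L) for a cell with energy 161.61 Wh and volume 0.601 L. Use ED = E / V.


ED = E / V = 161.61 / 0.601 = 268.9 Wh/L

268.9 Wh/L


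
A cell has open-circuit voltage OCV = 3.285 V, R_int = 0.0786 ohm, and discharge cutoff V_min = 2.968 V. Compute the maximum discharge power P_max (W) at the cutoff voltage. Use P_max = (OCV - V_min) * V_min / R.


dV = OCV - V_min = 0.317 V (so I_max = dV / R)
P_max = dV * V_min / R = 0.317 * 2.968 / 0.0786 = 11.97 W

11.97 W


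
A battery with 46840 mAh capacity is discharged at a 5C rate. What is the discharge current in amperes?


Convert: capacity = 46840 mAh = 46.84 Ah
I = C_rate * capacity = 5 * 46.84 = 234.2 A

234.2 A


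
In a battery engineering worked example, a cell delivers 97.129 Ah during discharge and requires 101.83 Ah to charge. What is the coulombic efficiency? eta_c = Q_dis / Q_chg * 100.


Coulombic efficiency = 97.129/101.83 * 100% = 95.38%

95.38%


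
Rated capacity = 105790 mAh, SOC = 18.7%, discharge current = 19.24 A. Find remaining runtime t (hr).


Convert: C_total = 105790 mAh = 105.79 Ah
Step 1: remaining = SOC/100 * C_total = 18.7/100 * 105.79 = 19.783 Ah
Step 2: t = remaining / I = 19.783 / 19.24 = 1.028 hr

1.028 hr


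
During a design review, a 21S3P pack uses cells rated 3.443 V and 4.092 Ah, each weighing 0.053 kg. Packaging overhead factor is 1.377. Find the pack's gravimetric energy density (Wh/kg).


Step 1: V_pack = 21 * 3.443 = 72.303 V
Step 2: C_pack = 3 * 4.092 = 12.276 Ah
Step 3: E_pack = V_pack * C_pack = 72.303 * 12.276 = 887.59 Wh
Step 4: m_pack = 21 * 3 * 0.053 * 1.377 = 4.5978 kg
Step 5: ED = E_pack / m_pack = 887.59 / 4.5978 = 193.0 Wh/kg

193.0 Wh/kg


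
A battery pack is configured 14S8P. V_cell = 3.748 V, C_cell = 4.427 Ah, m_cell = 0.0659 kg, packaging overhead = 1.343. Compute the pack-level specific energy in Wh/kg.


Step 1: V_pack = 14 * 3.748 = 52.472 V
Step 2: C_pack = 8 * 4.427 = 35.416 Ah
Step 3: E_pack = V_pack * C_pack = 52.472 * 35.416 = 1858.3 Wh
Step 4: m_pack = 14 * 8 * 0.0659 * 1.343 = 9.9124 kg
Step 5: ED = E_pack / m_pack = 1858.3 / 9.9124 = 187.5 Wh/kg

187.5 Wh/kg


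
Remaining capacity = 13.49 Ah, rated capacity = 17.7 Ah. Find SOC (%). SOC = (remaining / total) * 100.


SOC% = 13.49 / 17.7 * 100 = 76.21%

76.21%


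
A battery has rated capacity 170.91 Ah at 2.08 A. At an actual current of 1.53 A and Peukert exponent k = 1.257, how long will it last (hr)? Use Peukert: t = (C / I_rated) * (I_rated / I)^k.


Step 1: t_rated = C / I_rated = 170.91 / 2.08 = 82.168 hr
Step 2: ratio = 2.08 / 1.53 = 1.3595
Step 3: ratio^k = 1.3595^1.257 = 1.4712
Step 4: t = t_rated * ratio^k = 82.168 * 1.4712 = 120.9 hr

120.9 hr


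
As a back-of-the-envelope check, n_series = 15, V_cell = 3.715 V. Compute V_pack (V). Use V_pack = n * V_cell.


Series voltages add: 15 * 3.715 V = 55.725 V

55.725 V


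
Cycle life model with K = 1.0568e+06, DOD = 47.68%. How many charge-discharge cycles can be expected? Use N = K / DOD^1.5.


Step 1: DOD^1.5 = 47.68^1.5 = 329.23
Step 2: N = 1.0568e+06 / 329.23 = 3210 cycles

3210 cycles


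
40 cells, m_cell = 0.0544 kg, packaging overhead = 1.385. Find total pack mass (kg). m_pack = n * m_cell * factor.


m_pack = n * m_cell * overhead = 40 * 0.0544 * 1.385 = 3.014 kg

3.014 kg


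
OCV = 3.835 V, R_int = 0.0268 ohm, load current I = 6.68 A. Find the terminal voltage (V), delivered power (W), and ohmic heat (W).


Step 1: V_terminal = OCV - I*R = 3.835 - 6.68 * 0.0268 = 3.656 V
Step 2: P_out = V_terminal * I = 3.656 * 6.68 = 24.42 W
Step 3: Q = I^2 * R = 6.68^2 * 0.0268 = 1.196 W

V=3.656 V, P=24.42 W, Q=1.196 W


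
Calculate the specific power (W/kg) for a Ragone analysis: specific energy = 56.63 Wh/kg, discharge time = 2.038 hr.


P_specific = E / t = 56.63 / 2.038 = 27.79 W/kg

27.79 W/kg


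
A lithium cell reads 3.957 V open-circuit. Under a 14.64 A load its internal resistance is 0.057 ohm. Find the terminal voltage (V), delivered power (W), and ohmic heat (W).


Step 1: V_terminal = OCV - I*R = 3.957 - 14.64 * 0.057 = 3.1225 V
Step 2: P_out = V_terminal * I = 3.1225 * 14.64 = 45.71 W
Step 3: Q = I^2 * R = 14.64^2 * 0.057 = 12.22 W

V=3.1225 V, P=45.71 W, Q=12.22 W


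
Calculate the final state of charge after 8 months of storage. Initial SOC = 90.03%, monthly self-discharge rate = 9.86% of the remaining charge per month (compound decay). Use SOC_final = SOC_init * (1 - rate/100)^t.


decay = (1 - 9.86/100)^8 = 0.43585
SOC_final = 90.03 * 0.43585 = 39.24%

39.24%


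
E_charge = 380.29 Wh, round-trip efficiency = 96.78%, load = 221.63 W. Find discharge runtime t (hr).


Step 1: E_discharge = eta/100 * E_charge = 96.78/100 * 380.29 = 368.04 Wh
Step 2: t = E_discharge / P = 368.04 / 221.63 = 1.661 hr

1.661 hr


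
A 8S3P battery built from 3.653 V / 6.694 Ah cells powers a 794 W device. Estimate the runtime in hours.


Step 1: E_pack = Ns * V_cell * Np * C_cell = 8 * 3.653 * 3 * 6.694 = 586.88 Wh
Step 2: t = E_pack / P = 586.88 / 794 = 0.7391 hr

0.7391 hr


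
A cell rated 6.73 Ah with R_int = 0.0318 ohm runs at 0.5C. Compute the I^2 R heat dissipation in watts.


Step 1: I = C_rate * capacity = 0.5 * 6.73 = 3.365 A
Step 2: Q = I^2 * R = 3.365^2 * 0.0318 = 11.323 * 0.0318 = 0.3601 W

0.3601 W


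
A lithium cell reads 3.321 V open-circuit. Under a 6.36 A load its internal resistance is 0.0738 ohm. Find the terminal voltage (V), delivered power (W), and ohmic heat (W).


Step 1: V_terminal = OCV - I*R = 3.321 - 6.36 * 0.0738 = 2.8516 V
Step 2: P_out = V_terminal * I = 2.8516 * 6.36 = 18.14 W
Step 3: Q = I^2 * R = 6.36^2 * 0.0738 = 2.985 W

V=2.8516 V, P=18.14 W, Q=2.985 W


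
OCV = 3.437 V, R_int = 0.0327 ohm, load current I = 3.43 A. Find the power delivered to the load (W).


Step 1: V_terminal = OCV - I*R = 3.437 - 3.43 * 0.0327 = 3.3248 V
Step 2: P_out = V_terminal * I = 3.3248 * 3.43 = 11.40 W

11.40 W


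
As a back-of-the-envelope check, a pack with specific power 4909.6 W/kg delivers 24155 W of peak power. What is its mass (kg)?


m = P / SP = 24155 / 4909.6 = 4.920 kg

4.920 kg


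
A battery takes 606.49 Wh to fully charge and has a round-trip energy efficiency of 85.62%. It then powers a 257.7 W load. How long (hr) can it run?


Step 1: E_discharge = eta/100 * E_charge = 85.62/100 * 606.49 = 519.28 Wh
Step 2: t = E_discharge / P = 519.28 / 257.7 = 2.015 hr

2.015 hr


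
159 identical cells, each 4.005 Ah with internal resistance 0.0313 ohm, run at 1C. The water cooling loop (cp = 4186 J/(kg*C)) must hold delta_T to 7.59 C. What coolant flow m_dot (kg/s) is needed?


Step 1: I = 1 * 4.005 = 4.005 A
Step 2: Q_cell = I^2 * R = 4.005^2 * 0.0313 = 0.50205 W
Step 3: Q_total = 159 * 0.50205 = 79.826 W
Step 4: m_dot = Q_total / (cp * dT) = 79.826 / (4186 * 7.59) = 0.002512 kg/s

0.002512 kg/s


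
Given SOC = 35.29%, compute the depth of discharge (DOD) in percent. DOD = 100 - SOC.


Complement of SOC: DOD = 100% - 35.29% = 64.71%

64.71%


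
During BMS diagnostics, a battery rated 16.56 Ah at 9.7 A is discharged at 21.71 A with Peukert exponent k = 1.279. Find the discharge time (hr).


t_rated = C / I_rated = 16.56 / 9.7 = 1.7072 hr
(I_rated/I)^k = (0.4468)^1.279 = 0.35686
t = t_rated * (I_rated/I)^k = 1.7072 * 0.35686 = 0.6092 hr

0.6092 hr


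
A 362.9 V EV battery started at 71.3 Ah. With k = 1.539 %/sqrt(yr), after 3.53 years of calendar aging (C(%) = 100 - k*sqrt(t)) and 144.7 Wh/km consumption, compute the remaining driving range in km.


Step 1: capacity retention = 100 - 1.539 * sqrt(3.53) = 100 - 1.539 * 1.8788 = 97.109%
Step 2: C_now = 71.3 * 97.109/100 = 69.239 Ah
Step 3: E_pack = V * C_now = 362.9 * 69.239 = 25127 Wh
Step 4: range = E_pack / consumption = 25127 / 144.7 = 173.6 km

173.6 km


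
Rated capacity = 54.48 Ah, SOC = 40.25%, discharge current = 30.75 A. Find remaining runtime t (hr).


Step 1: remaining = SOC/100 * C_total = 40.25/100 * 54.48 = 21.928 Ah
Step 2: t = remaining / I = 21.928 / 30.75 = 0.7131 hr

0.7131 hr


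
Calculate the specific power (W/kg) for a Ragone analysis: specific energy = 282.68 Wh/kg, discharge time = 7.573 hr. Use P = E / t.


P_specific = E / t = 282.68 / 7.573 = 37.33 W/kg

37.33 W/kg


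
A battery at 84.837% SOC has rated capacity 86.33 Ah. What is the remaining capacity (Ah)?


remaining = SOC / 100 * total = 84.837 / 100 * 86.33 = 73.24 Ah

73.24 Ah


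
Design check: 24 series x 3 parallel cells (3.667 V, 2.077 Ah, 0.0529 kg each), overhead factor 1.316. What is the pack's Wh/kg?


Step 1: V_pack = 24 * 3.667 = 88.008 V
Step 2: C_pack = 3 * 2.077 = 6.231 Ah
Step 3: E_pack = V_pack * C_pack = 88.008 * 6.231 = 548.38 Wh
Step 4: m_pack = 24 * 3 * 0.0529 * 1.316 = 5.0124 kg
Step 5: ED = E_pack / m_pack = 548.38 / 5.0124 = 109.4 Wh/kg

109.4 Wh/kg


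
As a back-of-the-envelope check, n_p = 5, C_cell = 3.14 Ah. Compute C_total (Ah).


C_total = 5 * 3.14 = 15.7 Ah

15.7 Ah


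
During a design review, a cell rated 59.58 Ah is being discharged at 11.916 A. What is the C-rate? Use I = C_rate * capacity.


Rearranging: C_rate = 11.916 / 59.58 = 0.2C

0.2C


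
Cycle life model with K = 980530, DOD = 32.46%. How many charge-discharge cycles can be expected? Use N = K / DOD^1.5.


DOD^1.5 = 184.94
N = K / DOD^1.5 = 980530 / 184.94 = 5302

5302 cycles


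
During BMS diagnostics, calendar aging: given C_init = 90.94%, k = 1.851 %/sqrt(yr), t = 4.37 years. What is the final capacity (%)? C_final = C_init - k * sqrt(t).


sqrt(t) = sqrt(4.37) = 2.0905
C_final = 90.94 - 1.851 * 2.0905 = 87.07%

87.07%


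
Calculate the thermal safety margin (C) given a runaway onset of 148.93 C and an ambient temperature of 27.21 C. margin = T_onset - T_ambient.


Safety margin = 148.93 C - 27.21 C = 121.72 C

121.72 C


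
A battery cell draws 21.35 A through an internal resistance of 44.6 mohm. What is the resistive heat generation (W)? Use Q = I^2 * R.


Convert: R = 44.6 mohm = 0.0446 ohm
Q = I^2 * R = 21.35^2 * 0.0446 = 20.33 W

20.33 W


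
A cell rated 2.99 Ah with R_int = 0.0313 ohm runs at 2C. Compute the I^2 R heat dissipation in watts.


Step 1: I = C_rate * capacity = 2 * 2.99 = 5.98 A
Step 2: Q = I^2 * R = 5.98^2 * 0.0313 = 35.76 * 0.0313 = 1.119 W

1.119 W


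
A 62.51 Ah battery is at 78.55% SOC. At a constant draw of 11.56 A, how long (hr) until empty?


Step 1: remaining = SOC/100 * C_total = 78.55/100 * 62.51 = 49.102 Ah
Step 2: t = remaining / I = 49.102 / 11.56 = 4.248 hr

4.248 hr


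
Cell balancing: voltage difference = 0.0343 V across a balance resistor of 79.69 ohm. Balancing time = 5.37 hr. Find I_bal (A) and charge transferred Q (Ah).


First, Ohm's law: I_bal = 0.0343 V / 79.69 ohm = 4.3042e-04 A
Then Q = I * t = 4.3042e-04 A * 5.37 hr = 0.002311 Ah

I=4.3042e-04 A, Q=0.002311 Ah


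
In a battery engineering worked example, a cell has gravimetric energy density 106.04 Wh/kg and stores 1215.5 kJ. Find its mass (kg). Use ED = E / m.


Convert: E = 1215.5 kJ = 337.64 Wh
m = E / ED = 337.64 / 106.04 = 3.184 kg

3.184 kg


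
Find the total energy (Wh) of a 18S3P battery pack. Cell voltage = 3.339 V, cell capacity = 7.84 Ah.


V_pack = 18 * 3.339 = 60.102 V
C_pack = 3 * 7.84 = 23.52 Ah
E = V_pack * C_pack = 60.102 * 23.52 = 1414 Wh

1414 Wh


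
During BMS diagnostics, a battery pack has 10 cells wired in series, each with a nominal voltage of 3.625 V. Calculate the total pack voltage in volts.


Series voltages add: 10 * 3.625 V = 36.25 V

36.25 V


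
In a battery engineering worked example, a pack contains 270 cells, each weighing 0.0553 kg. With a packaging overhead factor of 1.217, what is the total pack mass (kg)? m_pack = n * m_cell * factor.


Cell mass sum = 270 * 0.0553 = 14.931 kg
With overhead 1.217: m_pack = 14.931 * 1.217 = 18.17 kg

18.17 kg


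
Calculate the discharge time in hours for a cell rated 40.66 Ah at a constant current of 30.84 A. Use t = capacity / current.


t = capacity / current = 40.66 / 30.84 = 1.318 hr

1.318 hr


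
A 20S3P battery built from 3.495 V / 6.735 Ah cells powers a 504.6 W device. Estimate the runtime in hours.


Step 1: E_pack = Ns * V_cell * Np * C_cell = 20 * 3.495 * 3 * 6.735 = 1412.3 Wh
Step 2: t = E_pack / P = 1412.3 / 504.6 = 2.799 hr

2.799 hr


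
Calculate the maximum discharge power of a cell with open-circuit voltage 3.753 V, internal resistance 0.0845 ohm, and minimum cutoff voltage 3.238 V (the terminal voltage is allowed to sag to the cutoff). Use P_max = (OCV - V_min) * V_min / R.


dV = OCV - V_min = 0.515 V (so I_max = dV / R)
P_max = dV * V_min / R = 0.515 * 3.238 / 0.0845 = 19.73 W

19.73 W


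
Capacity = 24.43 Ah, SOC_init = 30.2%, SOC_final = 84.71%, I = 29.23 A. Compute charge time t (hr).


delta_Ah = 24.43 * (84.71 - 30.2) / 100 = 13.317 Ah
t = delta_Ah / I = 13.317 / 29.23 = 0.4556 hr

0.4556 hr


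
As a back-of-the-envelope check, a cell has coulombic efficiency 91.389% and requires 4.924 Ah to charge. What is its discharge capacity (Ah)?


Q_dis = eta/100 * Q_chg = 91.389/100 * 4.924 = 4.500 Ah

4.500 Ah


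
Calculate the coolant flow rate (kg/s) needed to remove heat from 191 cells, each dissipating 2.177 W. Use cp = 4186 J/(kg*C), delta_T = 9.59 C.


Q_total = 191 * 2.177 = 415.81 W
m_dot = Q_total / (cp * dT) = 415.81 / (4186 * 9.59) = 0.01036 kg/s

0.01036 kg/s


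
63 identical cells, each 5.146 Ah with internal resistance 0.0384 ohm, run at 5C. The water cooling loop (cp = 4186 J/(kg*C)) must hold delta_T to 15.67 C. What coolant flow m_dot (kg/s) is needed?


Step 1: I = 5 * 5.146 = 25.73 A
Step 2: Q_cell = I^2 * R = 25.73^2 * 0.0384 = 25.422 W
Step 3: Q_total = 63 * 25.422 = 1601.6 W
Step 4: m_dot = Q_total / (cp * dT) = 1601.6 / (4186 * 15.67) = 0.02442 kg/s

0.02442 kg/s


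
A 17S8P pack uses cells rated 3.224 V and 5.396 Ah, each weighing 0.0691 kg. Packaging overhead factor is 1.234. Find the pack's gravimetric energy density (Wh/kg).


Step 1: V_pack = 17 * 3.224 = 54.808 V
Step 2: C_pack = 8 * 5.396 = 43.168 Ah
Step 3: E_pack = V_pack * C_pack = 54.808 * 43.168 = 2366 Wh
Step 4: m_pack = 17 * 8 * 0.0691 * 1.234 = 11.597 kg
Step 5: ED = E_pack / m_pack = 2366 / 11.597 = 204.0 Wh/kg

204.0 Wh/kg


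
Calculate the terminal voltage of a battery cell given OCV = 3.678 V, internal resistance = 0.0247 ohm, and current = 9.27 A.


V = OCV - I*R = 3.678 - 9.27 * 0.0247 = 3.449 V

3.449 V


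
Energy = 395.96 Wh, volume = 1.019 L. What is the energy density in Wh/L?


Volumetric ED = 395.96 Wh / 1.019 L = 388.6 Wh/L

388.6 Wh/L


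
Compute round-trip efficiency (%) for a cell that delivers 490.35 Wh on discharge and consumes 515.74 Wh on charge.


Round-trip efficiency = 490.35/515.74 * 100% = 95.08%

95.08%


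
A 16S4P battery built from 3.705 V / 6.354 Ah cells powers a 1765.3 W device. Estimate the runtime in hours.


Step 1: E_pack = Ns * V_cell * Np * C_cell = 16 * 3.705 * 4 * 6.354 = 1506.7 Wh
Step 2: t = E_pack / P = 1506.7 / 1765.3 = 0.8535 hr

0.8535 hr


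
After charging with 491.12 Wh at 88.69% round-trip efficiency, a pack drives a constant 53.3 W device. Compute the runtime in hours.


Step 1: E_discharge = eta/100 * E_charge = 88.69/100 * 491.12 = 435.57 Wh
Step 2: t = E_discharge / P = 435.57 / 53.3 = 8.172 hr

8.172 hr


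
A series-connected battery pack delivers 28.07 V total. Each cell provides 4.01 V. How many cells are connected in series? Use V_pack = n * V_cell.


n = V_pack / V_cell = 28.07 / 4.01 = 7

7


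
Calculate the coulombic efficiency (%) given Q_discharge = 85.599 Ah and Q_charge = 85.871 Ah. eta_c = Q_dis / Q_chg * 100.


Coulombic efficiency = 85.599/85.871 * 100% = 99.68%

99.68%


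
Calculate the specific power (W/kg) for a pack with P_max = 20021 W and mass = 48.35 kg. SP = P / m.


Specific power = 20021 W / 48.35 kg = 414.1 W/kg

414.1 W/kg


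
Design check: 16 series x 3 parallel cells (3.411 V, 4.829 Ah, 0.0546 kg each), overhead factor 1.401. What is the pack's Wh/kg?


Step 1: V_pack = 16 * 3.411 = 54.576 V
Step 2: C_pack = 3 * 4.829 = 14.487 Ah
Step 3: E_pack = V_pack * C_pack = 54.576 * 14.487 = 790.64 Wh
Step 4: m_pack = 16 * 3 * 0.0546 * 1.401 = 3.6717 kg
Step 5: ED = E_pack / m_pack = 790.64 / 3.6717 = 215.3 Wh/kg

215.3 Wh/kg


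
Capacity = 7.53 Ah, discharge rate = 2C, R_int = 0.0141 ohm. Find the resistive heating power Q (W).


Step 1: I = C_rate * capacity = 2 * 7.53 = 15.06 A
Step 2: Q = I^2 * R = 15.06^2 * 0.0141 = 226.8 * 0.0141 = 3.198 W

3.198 W


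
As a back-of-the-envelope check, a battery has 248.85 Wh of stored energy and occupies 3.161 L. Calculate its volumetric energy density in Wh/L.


Volumetric ED = 248.85 Wh / 3.161 L = 78.73 Wh/L

78.73 Wh/L
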